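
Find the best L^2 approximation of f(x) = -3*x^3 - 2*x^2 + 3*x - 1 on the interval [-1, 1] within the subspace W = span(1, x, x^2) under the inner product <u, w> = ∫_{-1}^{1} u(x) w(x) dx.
g(x) = -2*x^2 + 6*x/5 - 1

The best approximation g ∈ W is the orthogonal projection of f onto W. Writing g = a_0 + a_1 x + a_2 x^2, the coefficients solve the normal equations G · a = b where
  G_{ij} = <φ_i, φ_j> and b_i = <f, φ_i>, with φ_0 = 1, φ_1 = x, φ_2 = x^2.
G =
  [2, 0, 2/3]
  [0, 2/3, 0]
  [2/3, 0, 2/5],
b = (-10/3, 4/5, -22/15).
Solving gives a_0 = -1, a_1 = 6/5, a_2 = -2, so
  g(x) = -2*x^2 + 6*x/5 - 1.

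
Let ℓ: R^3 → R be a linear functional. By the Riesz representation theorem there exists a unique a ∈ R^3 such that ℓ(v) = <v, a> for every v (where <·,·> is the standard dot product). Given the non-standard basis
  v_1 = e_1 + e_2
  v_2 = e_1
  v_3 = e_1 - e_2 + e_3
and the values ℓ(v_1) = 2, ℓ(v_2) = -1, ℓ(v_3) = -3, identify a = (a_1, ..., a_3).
a = (-1, 3, 1)

Write a = (a_1, ..., a_3) in the standard basis. For each basis vector v_i, ℓ(v_i) = <v_i, a> is a linear equation in the a_j's. Collect the n equations into a matrix system V a = ℓ, where row i of V is v_i (expressed in the standard basis). Since V is invertible (lower-triangular with 1s on the diagonal, up to permutation), solve by back-substitution:
  V =
[[1, 1, 0],
 [1, 0, 0],
 [1, -1, 1]]
  V a = (2, -1, -3)
Solving gives a = (-1, 3, 1).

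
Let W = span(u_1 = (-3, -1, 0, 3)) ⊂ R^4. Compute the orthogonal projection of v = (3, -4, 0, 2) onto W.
proj_W(v) = (-3/19, -1/19, 0, 3/19)

Set up U = [u_1 | ... | u_1] ∈ R^(4×1). The projector onto W = col(U) is P = U (U^T U)^(-1) U^T.
Compute U^T U =
  [19],
and U^T v = (1).
Solve U^T U · c = U^T v for the coefficients: c = (1/19). The projection is proj_W(v) = U c.
Check: (v - proj_W(v)) · u_1 = 0  (should be 0).
Result: proj_W(v) = (-3/19, -1/19, 0, 3/19).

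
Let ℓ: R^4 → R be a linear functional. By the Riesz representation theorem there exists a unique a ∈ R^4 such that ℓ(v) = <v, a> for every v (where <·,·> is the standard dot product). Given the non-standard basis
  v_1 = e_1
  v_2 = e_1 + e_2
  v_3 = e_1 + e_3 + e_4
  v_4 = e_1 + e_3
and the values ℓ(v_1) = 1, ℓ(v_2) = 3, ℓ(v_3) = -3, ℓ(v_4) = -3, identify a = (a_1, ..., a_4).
a = (1, 2, -4, 0)

Write a = (a_1, ..., a_4) in the standard basis. For each basis vector v_i, ℓ(v_i) = <v_i, a> is a linear equation in the a_j's. Collect the n equations into a matrix system V a = ℓ, where row i of V is v_i (expressed in the standard basis). Since V is invertible (lower-triangular with 1s on the diagonal, up to permutation), solve by back-substitution:
  V =
[[1, 0, 0, 0],
 [1, 1, 0, 0],
 [1, 0, 1, 1],
 [1, 0, 1, 0]]
  V a = (1, 3, -3, -3)
Solving gives a = (1, 2, -4, 0).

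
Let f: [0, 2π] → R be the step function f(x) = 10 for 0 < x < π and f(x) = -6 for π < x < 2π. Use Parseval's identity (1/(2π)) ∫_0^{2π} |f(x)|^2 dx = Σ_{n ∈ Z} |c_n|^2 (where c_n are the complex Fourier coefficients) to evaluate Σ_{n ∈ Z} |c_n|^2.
Σ |c_n|^2 = 68

Parseval equates the L^2 energy of f (normalised by 1/(2π)) with the ℓ^2 sum of its Fourier coefficients: (1/(2π)) ∫_0^{2π} |f|^2 = Σ |c_n|^2.
Compute the left side: (1/(2π)) [∫_0^π 10^2 dx + ∫_π^{2π} (-6)^2 dx] = (1/(2π)) · (100π + 36π) = (100 + 36)/2 = 68.
So Σ_{n ∈ Z} |c_n|^2 = 68.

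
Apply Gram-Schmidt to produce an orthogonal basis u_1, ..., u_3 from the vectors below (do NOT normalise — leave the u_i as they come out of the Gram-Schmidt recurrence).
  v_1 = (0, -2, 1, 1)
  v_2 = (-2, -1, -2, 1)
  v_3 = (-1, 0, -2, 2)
Orthogonal basis:
  u_1 = (0, -2, 1, 1)
  u_2 = (-2, -2/3, -13/6, 5/6)
  u_3 = (37/59, 32/59, -14/59, 78/59)

Apply the Gram-Schmidt recurrence
  u_1 = v_1
  u_i = v_i − Σ_{j<i} ((v_i · u_j) / (u_j · u_j)) · u_j.

Step by step this gives:
  u_1 = (0, -2, 1, 1)
  u_2 = (-2, -2/3, -13/6, 5/6)
  u_3 = (37/59, 32/59, -14/59, 78/59)

Orthogonality check:
  u_2 · u_1 = 0 (should be 0)
  u_3 · u_1 = 0 (should be 0)
  u_3 · u_2 = 0 (should be 0)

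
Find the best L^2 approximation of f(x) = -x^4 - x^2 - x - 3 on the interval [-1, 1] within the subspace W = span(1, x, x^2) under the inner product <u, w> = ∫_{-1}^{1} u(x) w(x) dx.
g(x) = -13*x^2/7 - x - 102/35

The best approximation g ∈ W is the orthogonal projection of f onto W. Writing g = a_0 + a_1 x + a_2 x^2, the coefficients solve the normal equations G · a = b where
  G_{ij} = <φ_i, φ_j> and b_i = <f, φ_i>, with φ_0 = 1, φ_1 = x, φ_2 = x^2.
G =
  [2, 0, 2/3]
  [0, 2/3, 0]
  [2/3, 0, 2/5],
b = (-106/15, -2/3, -94/35).
Solving gives a_0 = -102/35, a_1 = -1, a_2 = -13/7, so
  g(x) = -13*x^2/7 - x - 102/35.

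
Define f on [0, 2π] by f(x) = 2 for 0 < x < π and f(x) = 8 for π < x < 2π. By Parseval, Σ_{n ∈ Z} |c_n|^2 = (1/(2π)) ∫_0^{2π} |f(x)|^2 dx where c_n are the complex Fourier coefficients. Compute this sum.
Σ |c_n|^2 = 34

Parseval equates the L^2 energy of f (normalised by 1/(2π)) with the ℓ^2 sum of its Fourier coefficients: (1/(2π)) ∫_0^{2π} |f|^2 = Σ |c_n|^2.
Compute the left side: (1/(2π)) [∫_0^π 2^2 dx + ∫_π^{2π} 8^2 dx] = (1/(2π)) · (4π + 64π) = (4 + 64)/2 = 34.
So Σ_{n ∈ Z} |c_n|^2 = 34.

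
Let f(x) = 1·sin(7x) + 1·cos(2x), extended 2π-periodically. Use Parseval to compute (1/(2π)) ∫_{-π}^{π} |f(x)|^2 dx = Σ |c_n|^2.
Σ |c_n|^2 = 1

Expand |f|^2 and use orthogonality of {sin(nx), cos(mx)} on [-π, π]:
  ∫_{-π}^{π} sin(nx)^2 dx = π, ∫ cos(mx)^2 dx = π, and cross terms integrate to 0.
So ∫_{-π}^{π} f(x)^2 dx = 1^2 · π + 1^2 · π = (1 + 1)π.
Divide by 2π: (1 + 1)/2 = 1.
By Parseval, this equals Σ |c_n|^2.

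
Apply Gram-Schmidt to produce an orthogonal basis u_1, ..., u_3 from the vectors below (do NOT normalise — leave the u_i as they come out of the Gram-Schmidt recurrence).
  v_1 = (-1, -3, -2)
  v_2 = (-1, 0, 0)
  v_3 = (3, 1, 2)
Orthogonal basis:
  u_1 = (-1, -3, -2)
  u_2 = (-13/14, 3/14, 1/7)
  u_3 = (0, -8/13, 12/13)

Apply the Gram-Schmidt recurrence
  u_1 = v_1
  u_i = v_i − Σ_{j<i} ((v_i · u_j) / (u_j · u_j)) · u_j.

Step by step this gives:
  u_1 = (-1, -3, -2)
  u_2 = (-13/14, 3/14, 1/7)
  u_3 = (0, -8/13, 12/13)

Orthogonality check:
  u_2 · u_1 = 0 (should be 0)
  u_3 · u_1 = 0 (should be 0)
  u_3 · u_2 = 0 (should be 0)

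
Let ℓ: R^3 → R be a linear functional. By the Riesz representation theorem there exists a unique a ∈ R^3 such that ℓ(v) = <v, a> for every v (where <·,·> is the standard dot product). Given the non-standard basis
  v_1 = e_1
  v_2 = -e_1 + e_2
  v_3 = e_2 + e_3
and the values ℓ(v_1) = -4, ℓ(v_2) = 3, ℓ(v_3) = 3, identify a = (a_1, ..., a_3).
a = (-4, -1, 4)

Write a = (a_1, ..., a_3) in the standard basis. For each basis vector v_i, ℓ(v_i) = <v_i, a> is a linear equation in the a_j's. Collect the n equations into a matrix system V a = ℓ, where row i of V is v_i (expressed in the standard basis). Since V is invertible (lower-triangular with 1s on the diagonal, up to permutation), solve by back-substitution:
  V =
[[1, 0, 0],
 [-1, 1, 0],
 [0, 1, 1]]
  V a = (-4, 3, 3)
Solving gives a = (-4, -1, 4).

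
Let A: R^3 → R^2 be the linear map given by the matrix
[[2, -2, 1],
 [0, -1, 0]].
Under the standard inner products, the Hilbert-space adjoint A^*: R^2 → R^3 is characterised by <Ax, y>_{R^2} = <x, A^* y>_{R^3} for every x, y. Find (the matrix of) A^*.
A^* = A^T =
[[2, 0],
 [-2, -1],
 [1, 0]]

For real matrices with standard dot products, the defining identity <Ax, y> = <x, A^* y> gives (Ax)^T y = x^T (A^*) y, i.e. x^T A^T y = x^T (A^*) y. Since this holds for all x, y, we must have A^* = A^T. Therefore
A^* =
[[2, 0],
 [-2, -1],
 [1, 0]].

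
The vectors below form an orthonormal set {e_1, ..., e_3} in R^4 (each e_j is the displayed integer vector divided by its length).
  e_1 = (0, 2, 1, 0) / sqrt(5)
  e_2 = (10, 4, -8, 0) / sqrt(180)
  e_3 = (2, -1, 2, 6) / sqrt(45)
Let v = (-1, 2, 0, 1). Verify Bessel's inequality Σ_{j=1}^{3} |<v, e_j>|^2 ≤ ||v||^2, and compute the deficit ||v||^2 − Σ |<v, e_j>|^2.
Σ |<v, e_j>|^2 = 149/45; ||v||^2 = 6; deficit = 121/45

Write each e_j = u_j / sqrt(<u_j, u_j>) where u_j is the displayed integer vector. Then <v, e_j> = <v, u_j> / sqrt(<u_j, u_j>), so |<v, e_j>|^2 = <v, u_j>^2 / <u_j, u_j>.
Coefficients: <v, e_1> = 4/sqrt(5), <v, e_2> = -2/sqrt(180), <v, e_3> = 2/sqrt(45).
Square and sum: Σ |<v, e_j>|^2 = 149/45.
Compute ||v||^2 = v·v = 6.
Deficit = 6 − 149/45 = 121/45 ≥ 0, confirming Bessel's inequality. (The deficit equals ||v − Σ <v,e_j> e_j||^2, the squared distance from v to span{e_j}.)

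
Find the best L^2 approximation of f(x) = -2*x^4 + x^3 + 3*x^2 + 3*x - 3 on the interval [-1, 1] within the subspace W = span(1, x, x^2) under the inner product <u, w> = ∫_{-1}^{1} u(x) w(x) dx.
g(x) = 9*x^2/7 + 18*x/5 - 99/35

The best approximation g ∈ W is the orthogonal projection of f onto W. Writing g = a_0 + a_1 x + a_2 x^2, the coefficients solve the normal equations G · a = b where
  G_{ij} = <φ_i, φ_j> and b_i = <f, φ_i>, with φ_0 = 1, φ_1 = x, φ_2 = x^2.
G =
  [2, 0, 2/3]
  [0, 2/3, 0]
  [2/3, 0, 2/5],
b = (-24/5, 12/5, -48/35).
Solving gives a_0 = -99/35, a_1 = 18/5, a_2 = 9/7, so
  g(x) = 9*x^2/7 + 18*x/5 - 99/35.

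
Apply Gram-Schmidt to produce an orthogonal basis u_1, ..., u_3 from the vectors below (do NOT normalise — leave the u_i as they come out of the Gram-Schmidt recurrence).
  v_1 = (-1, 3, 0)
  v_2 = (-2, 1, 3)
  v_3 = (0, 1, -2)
Orthogonal basis:
  u_1 = (-1, 3, 0)
  u_2 = (-3/2, -1/2, 3)
  u_3 = (-63/115, -21/115, -7/23)

Apply the Gram-Schmidt recurrence
  u_1 = v_1
  u_i = v_i − Σ_{j<i} ((v_i · u_j) / (u_j · u_j)) · u_j.

Step by step this gives:
  u_1 = (-1, 3, 0)
  u_2 = (-3/2, -1/2, 3)
  u_3 = (-63/115, -21/115, -7/23)

Orthogonality check:
  u_2 · u_1 = 0 (should be 0)
  u_3 · u_1 = 0 (should be 0)
  u_3 · u_2 = 0 (should be 0)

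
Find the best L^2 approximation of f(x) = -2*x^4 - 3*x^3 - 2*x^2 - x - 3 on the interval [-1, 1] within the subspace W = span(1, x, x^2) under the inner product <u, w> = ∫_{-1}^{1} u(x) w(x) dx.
g(x) = -26*x^2/7 - 14*x/5 - 99/35

The best approximation g ∈ W is the orthogonal projection of f onto W. Writing g = a_0 + a_1 x + a_2 x^2, the coefficients solve the normal equations G · a = b where
  G_{ij} = <φ_i, φ_j> and b_i = <f, φ_i>, with φ_0 = 1, φ_1 = x, φ_2 = x^2.
G =
  [2, 0, 2/3]
  [0, 2/3, 0]
  [2/3, 0, 2/5],
b = (-122/15, -28/15, -118/35).
Solving gives a_0 = -99/35, a_1 = -14/5, a_2 = -26/7, so
  g(x) = -26*x^2/7 - 14*x/5 - 99/35.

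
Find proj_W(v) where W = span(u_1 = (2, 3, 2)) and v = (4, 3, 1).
proj_W(v) = (38/17, 57/17, 38/17)

Set up U = [u_1 | ... | u_1] ∈ R^(3×1). The projector onto W = col(U) is P = U (U^T U)^(-1) U^T.
Compute U^T U =
  [17],
and U^T v = (19).
Solve U^T U · c = U^T v for the coefficients: c = (19/17). The projection is proj_W(v) = U c.
Check: (v - proj_W(v)) · u_1 = 0  (should be 0).
Result: proj_W(v) = (38/17, 57/17, 38/17).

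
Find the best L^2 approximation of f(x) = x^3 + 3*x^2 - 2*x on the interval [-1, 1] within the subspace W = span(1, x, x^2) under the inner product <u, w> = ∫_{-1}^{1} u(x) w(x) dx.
g(x) = 3*x^2 - 7*x/5

The best approximation g ∈ W is the orthogonal projection of f onto W. Writing g = a_0 + a_1 x + a_2 x^2, the coefficients solve the normal equations G · a = b where
  G_{ij} = <φ_i, φ_j> and b_i = <f, φ_i>, with φ_0 = 1, φ_1 = x, φ_2 = x^2.
G =
  [2, 0, 2/3]
  [0, 2/3, 0]
  [2/3, 0, 2/5],
b = (2, -14/15, 6/5).
Solving gives a_0 = 0, a_1 = -7/5, a_2 = 3, so
  g(x) = 3*x^2 - 7*x/5.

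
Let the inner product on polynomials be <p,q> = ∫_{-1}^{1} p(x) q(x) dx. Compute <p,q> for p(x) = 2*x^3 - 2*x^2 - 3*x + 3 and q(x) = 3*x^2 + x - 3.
<p,q> = -58/5

Expand the product: p(x)·q(x) = 6*x^5 - 4*x^4 - 17*x^3 + 12*x^2 + 12*x - 9.
∫_{-1}^{1} of each monomial x^k gives [2/(k+1) if k even, 0 if k odd]. Integrating term-by-term (or equivalently evaluating the antiderivative F(x) = x^6 - 4*x^5/5 - 17*x^4/4 + 4*x^3 + 6*x^2 - 9*x at the endpoints):
  F(1) − F(−1) = -61/20 − (171/20) = -58/5.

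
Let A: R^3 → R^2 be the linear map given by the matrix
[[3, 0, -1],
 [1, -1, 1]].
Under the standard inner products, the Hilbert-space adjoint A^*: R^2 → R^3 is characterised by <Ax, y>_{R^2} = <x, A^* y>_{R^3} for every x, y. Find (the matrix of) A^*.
A^* = A^T =
[[3, 1],
 [0, -1],
 [-1, 1]]

For real matrices with standard dot products, the defining identity <Ax, y> = <x, A^* y> gives (Ax)^T y = x^T (A^*) y, i.e. x^T A^T y = x^T (A^*) y. Since this holds for all x, y, we must have A^* = A^T. Therefore
A^* =
[[3, 1],
 [0, -1],
 [-1, 1]].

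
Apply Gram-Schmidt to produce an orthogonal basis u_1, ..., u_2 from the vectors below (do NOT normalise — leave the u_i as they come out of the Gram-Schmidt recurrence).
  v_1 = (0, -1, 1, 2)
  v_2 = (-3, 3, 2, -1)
Orthogonal basis:
  u_1 = (0, -1, 1, 2)
  u_2 = (-3, 5/2, 5/2, 0)

Apply the Gram-Schmidt recurrence
  u_1 = v_1
  u_i = v_i − Σ_{j<i} ((v_i · u_j) / (u_j · u_j)) · u_j.

Step by step this gives:
  u_1 = (0, -1, 1, 2)
  u_2 = (-3, 5/2, 5/2, 0)

Orthogonality check:
  u_2 · u_1 = 0 (should be 0)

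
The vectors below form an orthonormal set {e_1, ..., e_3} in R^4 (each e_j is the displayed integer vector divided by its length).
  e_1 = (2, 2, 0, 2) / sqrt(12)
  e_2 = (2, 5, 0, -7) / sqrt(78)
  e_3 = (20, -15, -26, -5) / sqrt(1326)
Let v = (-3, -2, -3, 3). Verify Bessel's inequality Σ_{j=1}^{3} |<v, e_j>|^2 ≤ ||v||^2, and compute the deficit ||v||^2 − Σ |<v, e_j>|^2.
Σ |<v, e_j>|^2 = 335/17; ||v||^2 = 31; deficit = 192/17

Write each e_j = u_j / sqrt(<u_j, u_j>) where u_j is the displayed integer vector. Then <v, e_j> = <v, u_j> / sqrt(<u_j, u_j>), so |<v, e_j>|^2 = <v, u_j>^2 / <u_j, u_j>.
Coefficients: <v, e_1> = -4/sqrt(12), <v, e_2> = -37/sqrt(78), <v, e_3> = 33/sqrt(1326).
Square and sum: Σ |<v, e_j>|^2 = 335/17.
Compute ||v||^2 = v·v = 31.
Deficit = 31 − 335/17 = 192/17 ≥ 0, confirming Bessel's inequality. (The deficit equals ||v − Σ <v,e_j> e_j||^2, the squared distance from v to span{e_j}.)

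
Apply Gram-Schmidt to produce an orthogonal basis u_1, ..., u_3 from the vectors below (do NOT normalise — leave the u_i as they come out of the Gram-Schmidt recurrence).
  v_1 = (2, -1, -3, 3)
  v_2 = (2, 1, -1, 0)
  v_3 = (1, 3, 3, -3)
Orthogonal basis:
  u_1 = (2, -1, -3, 3)
  u_2 = (34/23, 29/23, -5/23, -18/23)
  u_3 = (1/3, 10/51, 44/51, 12/17)

Apply the Gram-Schmidt recurrence
  u_1 = v_1
  u_i = v_i − Σ_{j<i} ((v_i · u_j) / (u_j · u_j)) · u_j.

Step by step this gives:
  u_1 = (2, -1, -3, 3)
  u_2 = (34/23, 29/23, -5/23, -18/23)
  u_3 = (1/3, 10/51, 44/51, 12/17)

Orthogonality check:
  u_2 · u_1 = 0 (should be 0)
  u_3 · u_1 = 0 (should be 0)
  u_3 · u_2 = 0 (should be 0)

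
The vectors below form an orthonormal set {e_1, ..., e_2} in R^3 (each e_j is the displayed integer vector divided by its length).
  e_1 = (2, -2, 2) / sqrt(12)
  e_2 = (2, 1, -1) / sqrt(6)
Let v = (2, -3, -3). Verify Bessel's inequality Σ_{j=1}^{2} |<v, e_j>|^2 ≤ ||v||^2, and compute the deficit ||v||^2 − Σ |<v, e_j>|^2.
Σ |<v, e_j>|^2 = 4; ||v||^2 = 22; deficit = 18

Write each e_j = u_j / sqrt(<u_j, u_j>) where u_j is the displayed integer vector. Then <v, e_j> = <v, u_j> / sqrt(<u_j, u_j>), so |<v, e_j>|^2 = <v, u_j>^2 / <u_j, u_j>.
Coefficients: <v, e_1> = 4/sqrt(12), <v, e_2> = 4/sqrt(6).
Square and sum: Σ |<v, e_j>|^2 = 4.
Compute ||v||^2 = v·v = 22.
Deficit = 22 − 4 = 18 ≥ 0, confirming Bessel's inequality. (The deficit equals ||v − Σ <v,e_j> e_j||^2, the squared distance from v to span{e_j}.)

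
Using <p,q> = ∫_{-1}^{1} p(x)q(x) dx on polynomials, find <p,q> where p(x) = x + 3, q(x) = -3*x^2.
<p,q> = -6

Expand the product: p(x)·q(x) = -3*x^3 - 9*x^2.
∫_{-1}^{1} of each monomial x^k gives [2/(k+1) if k even, 0 if k odd]. Integrating term-by-term (or equivalently evaluating the antiderivative F(x) = -3*x^4/4 - 3*x^3 at the endpoints):
  F(1) − F(−1) = -15/4 − (9/4) = -6.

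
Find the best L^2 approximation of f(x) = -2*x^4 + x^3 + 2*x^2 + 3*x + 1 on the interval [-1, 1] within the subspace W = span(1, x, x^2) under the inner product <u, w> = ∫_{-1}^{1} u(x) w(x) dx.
g(x) = 2*x^2/7 + 18*x/5 + 41/35

The best approximation g ∈ W is the orthogonal projection of f onto W. Writing g = a_0 + a_1 x + a_2 x^2, the coefficients solve the normal equations G · a = b where
  G_{ij} = <φ_i, φ_j> and b_i = <f, φ_i>, with φ_0 = 1, φ_1 = x, φ_2 = x^2.
G =
  [2, 0, 2/3]
  [0, 2/3, 0]
  [2/3, 0, 2/5],
b = (38/15, 12/5, 94/105).
Solving gives a_0 = 41/35, a_1 = 18/5, a_2 = 2/7, so
  g(x) = 2*x^2/7 + 18*x/5 + 41/35.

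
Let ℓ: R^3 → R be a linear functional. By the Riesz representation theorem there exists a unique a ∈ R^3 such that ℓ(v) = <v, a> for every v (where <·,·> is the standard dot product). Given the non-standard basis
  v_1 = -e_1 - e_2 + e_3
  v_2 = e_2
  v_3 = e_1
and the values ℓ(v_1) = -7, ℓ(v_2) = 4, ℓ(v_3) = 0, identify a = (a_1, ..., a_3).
a = (0, 4, -3)

Write a = (a_1, ..., a_3) in the standard basis. For each basis vector v_i, ℓ(v_i) = <v_i, a> is a linear equation in the a_j's. Collect the n equations into a matrix system V a = ℓ, where row i of V is v_i (expressed in the standard basis). Since V is invertible (lower-triangular with 1s on the diagonal, up to permutation), solve by back-substitution:
  V =
[[-1, -1, 1],
 [0, 1, 0],
 [1, 0, 0]]
  V a = (-7, 4, 0)
Solving gives a = (0, 4, -3).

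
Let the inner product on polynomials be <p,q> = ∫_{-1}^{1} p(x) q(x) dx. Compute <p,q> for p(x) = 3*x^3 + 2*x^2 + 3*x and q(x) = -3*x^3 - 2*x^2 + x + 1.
<p,q> = -68/21

Expand the product: p(x)·q(x) = -9*x^6 - 12*x^5 - 10*x^4 - x^3 + 5*x^2 + 3*x.
∫_{-1}^{1} of each monomial x^k gives [2/(k+1) if k even, 0 if k odd]. Integrating term-by-term (or equivalently evaluating the antiderivative F(x) = -9*x^7/7 - 2*x^6 - 2*x^5 - x^4/4 + 5*x^3/3 + 3*x^2/2 at the endpoints):
  F(1) − F(−1) = -199/84 − (73/84) = -68/21.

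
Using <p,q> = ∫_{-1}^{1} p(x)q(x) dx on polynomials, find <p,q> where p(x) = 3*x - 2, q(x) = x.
<p,q> = 2

Expand the product: p(x)·q(x) = 3*x^2 - 2*x.
∫_{-1}^{1} of each monomial x^k gives [2/(k+1) if k even, 0 if k odd]. Integrating term-by-term (or equivalently evaluating the antiderivative F(x) = x^3 - x^2 at the endpoints):
  F(1) − F(−1) = 0 − (-2) = 2.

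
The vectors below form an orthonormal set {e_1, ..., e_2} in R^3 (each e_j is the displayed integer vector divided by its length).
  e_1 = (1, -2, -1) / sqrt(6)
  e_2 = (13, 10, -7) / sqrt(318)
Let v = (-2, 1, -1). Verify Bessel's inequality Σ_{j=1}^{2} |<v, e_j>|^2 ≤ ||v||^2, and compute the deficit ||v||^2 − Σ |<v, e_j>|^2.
Σ |<v, e_j>|^2 = 93/53; ||v||^2 = 6; deficit = 225/53

Write each e_j = u_j / sqrt(<u_j, u_j>) where u_j is the displayed integer vector. Then <v, e_j> = <v, u_j> / sqrt(<u_j, u_j>), so |<v, e_j>|^2 = <v, u_j>^2 / <u_j, u_j>.
Coefficients: <v, e_1> = -3/sqrt(6), <v, e_2> = -9/sqrt(318).
Square and sum: Σ |<v, e_j>|^2 = 93/53.
Compute ||v||^2 = v·v = 6.
Deficit = 6 − 93/53 = 225/53 ≥ 0, confirming Bessel's inequality. (The deficit equals ||v − Σ <v,e_j> e_j||^2, the squared distance from v to span{e_j}.)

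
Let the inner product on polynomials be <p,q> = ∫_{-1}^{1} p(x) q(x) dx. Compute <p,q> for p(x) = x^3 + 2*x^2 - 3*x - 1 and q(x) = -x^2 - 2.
<p,q> = 6/5

Expand the product: p(x)·q(x) = -x^5 - 2*x^4 + x^3 - 3*x^2 + 6*x + 2.
∫_{-1}^{1} of each monomial x^k gives [2/(k+1) if k even, 0 if k odd]. Integrating term-by-term (or equivalently evaluating the antiderivative F(x) = -x^6/6 - 2*x^5/5 + x^4/4 - x^3 + 3*x^2 + 2*x at the endpoints):
  F(1) − F(−1) = 221/60 − (149/60) = 6/5.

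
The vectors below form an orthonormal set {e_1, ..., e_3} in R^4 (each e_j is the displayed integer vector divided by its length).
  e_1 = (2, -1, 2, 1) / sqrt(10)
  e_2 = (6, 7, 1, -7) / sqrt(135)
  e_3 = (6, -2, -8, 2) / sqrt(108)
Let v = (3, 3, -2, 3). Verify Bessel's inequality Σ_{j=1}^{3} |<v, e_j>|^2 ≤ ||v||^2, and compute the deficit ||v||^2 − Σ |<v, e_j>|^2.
Σ |<v, e_j>|^2 = 13; ||v||^2 = 31; deficit = 18

Write each e_j = u_j / sqrt(<u_j, u_j>) where u_j is the displayed integer vector. Then <v, e_j> = <v, u_j> / sqrt(<u_j, u_j>), so |<v, e_j>|^2 = <v, u_j>^2 / <u_j, u_j>.
Coefficients: <v, e_1> = 2/sqrt(10), <v, e_2> = 16/sqrt(135), <v, e_3> = 34/sqrt(108).
Square and sum: Σ |<v, e_j>|^2 = 13.
Compute ||v||^2 = v·v = 31.
Deficit = 31 − 13 = 18 ≥ 0, confirming Bessel's inequality. (The deficit equals ||v − Σ <v,e_j> e_j||^2, the squared distance from v to span{e_j}.)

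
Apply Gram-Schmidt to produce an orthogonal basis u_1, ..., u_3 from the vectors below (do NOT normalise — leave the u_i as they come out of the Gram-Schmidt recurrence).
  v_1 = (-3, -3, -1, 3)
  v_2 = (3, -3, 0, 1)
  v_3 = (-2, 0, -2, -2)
Orthogonal basis:
  u_1 = (-3, -3, -1, 3)
  u_2 = (93/28, -75/28, 3/28, 19/28)
  u_3 = (-170/523, -504/523, -984/523, -1002/523)

Apply the Gram-Schmidt recurrence
  u_1 = v_1
  u_i = v_i − Σ_{j<i} ((v_i · u_j) / (u_j · u_j)) · u_j.

Step by step this gives:
  u_1 = (-3, -3, -1, 3)
  u_2 = (93/28, -75/28, 3/28, 19/28)
  u_3 = (-170/523, -504/523, -984/523, -1002/523)

Orthogonality check:
  u_2 · u_1 = 0 (should be 0)
  u_3 · u_1 = 0 (should be 0)
  u_3 · u_2 = 0 (should be 0)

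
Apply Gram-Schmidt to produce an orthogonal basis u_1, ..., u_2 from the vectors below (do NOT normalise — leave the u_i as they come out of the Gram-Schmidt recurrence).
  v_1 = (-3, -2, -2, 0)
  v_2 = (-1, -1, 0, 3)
Orthogonal basis:
  u_1 = (-3, -2, -2, 0)
  u_2 = (-2/17, -7/17, 10/17, 3)

Apply the Gram-Schmidt recurrence
  u_1 = v_1
  u_i = v_i − Σ_{j<i} ((v_i · u_j) / (u_j · u_j)) · u_j.

Step by step this gives:
  u_1 = (-3, -2, -2, 0)
  u_2 = (-2/17, -7/17, 10/17, 3)

Orthogonality check:
  u_2 · u_1 = 0 (should be 0)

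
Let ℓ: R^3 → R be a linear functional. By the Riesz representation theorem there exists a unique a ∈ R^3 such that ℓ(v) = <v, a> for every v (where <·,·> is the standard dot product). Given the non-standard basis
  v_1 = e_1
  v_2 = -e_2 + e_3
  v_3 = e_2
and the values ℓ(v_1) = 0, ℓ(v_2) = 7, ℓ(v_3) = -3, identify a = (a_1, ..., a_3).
a = (0, -3, 4)

Write a = (a_1, ..., a_3) in the standard basis. For each basis vector v_i, ℓ(v_i) = <v_i, a> is a linear equation in the a_j's. Collect the n equations into a matrix system V a = ℓ, where row i of V is v_i (expressed in the standard basis). Since V is invertible (lower-triangular with 1s on the diagonal, up to permutation), solve by back-substitution:
  V =
[[1, 0, 0],
 [0, -1, 1],
 [0, 1, 0]]
  V a = (0, 7, -3)
Solving gives a = (0, -3, 4).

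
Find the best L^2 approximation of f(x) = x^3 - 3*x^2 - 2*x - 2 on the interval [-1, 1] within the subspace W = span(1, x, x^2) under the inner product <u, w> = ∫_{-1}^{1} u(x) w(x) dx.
g(x) = -3*x^2 - 7*x/5 - 2

The best approximation g ∈ W is the orthogonal projection of f onto W. Writing g = a_0 + a_1 x + a_2 x^2, the coefficients solve the normal equations G · a = b where
  G_{ij} = <φ_i, φ_j> and b_i = <f, φ_i>, with φ_0 = 1, φ_1 = x, φ_2 = x^2.
G =
  [2, 0, 2/3]
  [0, 2/3, 0]
  [2/3, 0, 2/5],
b = (-6, -14/15, -38/15).
Solving gives a_0 = -2, a_1 = -7/5, a_2 = -3, so
  g(x) = -3*x^2 - 7*x/5 - 2.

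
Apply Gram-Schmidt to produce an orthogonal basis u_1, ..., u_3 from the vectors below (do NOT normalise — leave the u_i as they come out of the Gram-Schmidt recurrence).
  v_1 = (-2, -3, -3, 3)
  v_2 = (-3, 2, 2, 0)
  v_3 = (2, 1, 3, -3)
Orthogonal basis:
  u_1 = (-2, -3, -3, 3)
  u_2 = (-105/31, 44/31, 44/31, 18/31)
  u_3 = (-108/491, -572/491, 410/491, -234/491)

Apply the Gram-Schmidt recurrence
  u_1 = v_1
  u_i = v_i − Σ_{j<i} ((v_i · u_j) / (u_j · u_j)) · u_j.

Step by step this gives:
  u_1 = (-2, -3, -3, 3)
  u_2 = (-105/31, 44/31, 44/31, 18/31)
  u_3 = (-108/491, -572/491, 410/491, -234/491)

Orthogonality check:
  u_2 · u_1 = 0 (should be 0)
  u_3 · u_1 = 0 (should be 0)
  u_3 · u_2 = 0 (should be 0)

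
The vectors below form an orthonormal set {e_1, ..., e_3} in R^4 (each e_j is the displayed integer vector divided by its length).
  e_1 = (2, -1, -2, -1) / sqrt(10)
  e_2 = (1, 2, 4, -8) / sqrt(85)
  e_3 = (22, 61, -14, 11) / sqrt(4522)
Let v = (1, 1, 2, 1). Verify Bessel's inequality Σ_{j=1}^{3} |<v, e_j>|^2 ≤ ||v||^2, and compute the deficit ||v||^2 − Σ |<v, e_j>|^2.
Σ |<v, e_j>|^2 = 355/133; ||v||^2 = 7; deficit = 576/133

Write each e_j = u_j / sqrt(<u_j, u_j>) where u_j is the displayed integer vector. Then <v, e_j> = <v, u_j> / sqrt(<u_j, u_j>), so |<v, e_j>|^2 = <v, u_j>^2 / <u_j, u_j>.
Coefficients: <v, e_1> = -4/sqrt(10), <v, e_2> = 3/sqrt(85), <v, e_3> = 66/sqrt(4522).
Square and sum: Σ |<v, e_j>|^2 = 355/133.
Compute ||v||^2 = v·v = 7.
Deficit = 7 − 355/133 = 576/133 ≥ 0, confirming Bessel's inequality. (The deficit equals ||v − Σ <v,e_j> e_j||^2, the squared distance from v to span{e_j}.)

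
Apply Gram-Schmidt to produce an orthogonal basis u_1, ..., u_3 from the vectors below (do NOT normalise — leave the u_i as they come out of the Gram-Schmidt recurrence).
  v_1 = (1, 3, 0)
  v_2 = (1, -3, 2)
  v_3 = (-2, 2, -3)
Orthogonal basis:
  u_1 = (1, 3, 0)
  u_2 = (9/5, -3/5, 2)
  u_3 = (3/19, -1/19, -3/19)

Apply the Gram-Schmidt recurrence
  u_1 = v_1
  u_i = v_i − Σ_{j<i} ((v_i · u_j) / (u_j · u_j)) · u_j.

Step by step this gives:
  u_1 = (1, 3, 0)
  u_2 = (9/5, -3/5, 2)
  u_3 = (3/19, -1/19, -3/19)

Orthogonality check:
  u_2 · u_1 = 0 (should be 0)
  u_3 · u_1 = 0 (should be 0)
  u_3 · u_2 = 0 (should be 0)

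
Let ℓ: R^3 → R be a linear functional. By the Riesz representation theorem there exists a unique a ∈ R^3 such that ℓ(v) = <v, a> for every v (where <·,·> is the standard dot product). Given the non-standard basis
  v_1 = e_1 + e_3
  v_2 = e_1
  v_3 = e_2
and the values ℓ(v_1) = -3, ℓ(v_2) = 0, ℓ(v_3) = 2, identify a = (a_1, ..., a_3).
a = (0, 2, -3)

Write a = (a_1, ..., a_3) in the standard basis. For each basis vector v_i, ℓ(v_i) = <v_i, a> is a linear equation in the a_j's. Collect the n equations into a matrix system V a = ℓ, where row i of V is v_i (expressed in the standard basis). Since V is invertible (lower-triangular with 1s on the diagonal, up to permutation), solve by back-substitution:
  V =
[[1, 0, 1],
 [1, 0, 0],
 [0, 1, 0]]
  V a = (-3, 0, 2)
Solving gives a = (0, 2, -3).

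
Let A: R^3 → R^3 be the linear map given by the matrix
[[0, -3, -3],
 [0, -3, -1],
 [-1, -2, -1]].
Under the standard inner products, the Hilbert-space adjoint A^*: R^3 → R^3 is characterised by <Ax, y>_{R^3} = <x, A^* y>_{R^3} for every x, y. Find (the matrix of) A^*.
A^* = A^T =
[[0, 0, -1],
 [-3, -3, -2],
 [-3, -1, -1]]

For real matrices with standard dot products, the defining identity <Ax, y> = <x, A^* y> gives (Ax)^T y = x^T (A^*) y, i.e. x^T A^T y = x^T (A^*) y. Since this holds for all x, y, we must have A^* = A^T. Therefore
A^* =
[[0, 0, -1],
 [-3, -3, -2],
 [-3, -1, -1]].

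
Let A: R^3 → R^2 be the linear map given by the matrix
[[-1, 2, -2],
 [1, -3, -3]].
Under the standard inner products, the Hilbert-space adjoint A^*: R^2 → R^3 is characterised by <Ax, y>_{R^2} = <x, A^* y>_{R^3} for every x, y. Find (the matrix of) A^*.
A^* = A^T =
[[-1, 1],
 [2, -3],
 [-2, -3]]

For real matrices with standard dot products, the defining identity <Ax, y> = <x, A^* y> gives (Ax)^T y = x^T (A^*) y, i.e. x^T A^T y = x^T (A^*) y. Since this holds for all x, y, we must have A^* = A^T. Therefore
A^* =
[[-1, 1],
 [2, -3],
 [-2, -3]].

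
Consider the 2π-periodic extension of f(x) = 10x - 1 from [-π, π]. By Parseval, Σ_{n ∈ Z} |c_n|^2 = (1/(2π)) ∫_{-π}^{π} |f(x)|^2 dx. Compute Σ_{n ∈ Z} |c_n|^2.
Σ |c_n|^2 = 100π^2/3 + 1

Expand and integrate term by term over [-π, π]:
  ∫ (10x)^2 dx = 100·(2π^3/3); ∫ 2·10·(-1)·x dx = 0 (odd integrand); ∫ (-1)^2 dx = 1·2π.
So (1/(2π)) ∫_{-π}^{π} (10x - 1)^2 dx = 100π^2/3 + 1 = 100π^2/3 + 1.
Parseval ⇒ Σ |c_n|^2 = 100π^2/3 + 1.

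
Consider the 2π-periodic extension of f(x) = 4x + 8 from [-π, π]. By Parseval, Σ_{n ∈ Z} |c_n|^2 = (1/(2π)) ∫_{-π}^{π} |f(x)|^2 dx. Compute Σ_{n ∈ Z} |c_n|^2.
Σ |c_n|^2 = 16π^2/3 + 64

Expand and integrate term by term over [-π, π]:
  ∫ (4x)^2 dx = 16·(2π^3/3); ∫ 2·4·(8)·x dx = 0 (odd integrand); ∫ 8^2 dx = 64·2π.
So (1/(2π)) ∫_{-π}^{π} (4x + 8)^2 dx = 16π^2/3 + 64 = 16π^2/3 + 64.
Parseval ⇒ Σ |c_n|^2 = 16π^2/3 + 64.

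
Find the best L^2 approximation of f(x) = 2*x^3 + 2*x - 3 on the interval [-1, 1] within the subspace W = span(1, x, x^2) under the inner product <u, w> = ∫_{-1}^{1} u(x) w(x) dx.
g(x) = 16*x/5 - 3

The best approximation g ∈ W is the orthogonal projection of f onto W. Writing g = a_0 + a_1 x + a_2 x^2, the coefficients solve the normal equations G · a = b where
  G_{ij} = <φ_i, φ_j> and b_i = <f, φ_i>, with φ_0 = 1, φ_1 = x, φ_2 = x^2.
G =
  [2, 0, 2/3]
  [0, 2/3, 0]
  [2/3, 0, 2/5],
b = (-6, 32/15, -2).
Solving gives a_0 = -3, a_1 = 16/5, a_2 = 0, so
  g(x) = 16*x/5 - 3.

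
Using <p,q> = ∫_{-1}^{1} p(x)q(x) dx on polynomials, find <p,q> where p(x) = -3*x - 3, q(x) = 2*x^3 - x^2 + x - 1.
<p,q> = 18/5

Expand the product: p(x)·q(x) = -6*x^4 - 3*x^3 + 3.
∫_{-1}^{1} of each monomial x^k gives [2/(k+1) if k even, 0 if k odd]. Integrating term-by-term (or equivalently evaluating the antiderivative F(x) = -6*x^5/5 - 3*x^4/4 + 3*x at the endpoints):
  F(1) − F(−1) = 21/20 − (-51/20) = 18/5.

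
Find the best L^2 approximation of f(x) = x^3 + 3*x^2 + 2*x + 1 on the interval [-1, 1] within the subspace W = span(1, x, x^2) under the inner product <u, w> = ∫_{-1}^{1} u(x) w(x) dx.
g(x) = 3*x^2 + 13*x/5 + 1

The best approximation g ∈ W is the orthogonal projection of f onto W. Writing g = a_0 + a_1 x + a_2 x^2, the coefficients solve the normal equations G · a = b where
  G_{ij} = <φ_i, φ_j> and b_i = <f, φ_i>, with φ_0 = 1, φ_1 = x, φ_2 = x^2.
G =
  [2, 0, 2/3]
  [0, 2/3, 0]
  [2/3, 0, 2/5],
b = (4, 26/15, 28/15).
Solving gives a_0 = 1, a_1 = 13/5, a_2 = 3, so
  g(x) = 3*x^2 + 13*x/5 + 1.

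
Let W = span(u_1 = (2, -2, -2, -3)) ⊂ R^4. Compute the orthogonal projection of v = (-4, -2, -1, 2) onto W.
proj_W(v) = (-16/21, 16/21, 16/21, 8/7)

Set up U = [u_1 | ... | u_1] ∈ R^(4×1). The projector onto W = col(U) is P = U (U^T U)^(-1) U^T.
Compute U^T U =
  [21],
and U^T v = (-8).
Solve U^T U · c = U^T v for the coefficients: c = (-8/21). The projection is proj_W(v) = U c.
Check: (v - proj_W(v)) · u_1 = 0  (should be 0).
Result: proj_W(v) = (-16/21, 16/21, 16/21, 8/7).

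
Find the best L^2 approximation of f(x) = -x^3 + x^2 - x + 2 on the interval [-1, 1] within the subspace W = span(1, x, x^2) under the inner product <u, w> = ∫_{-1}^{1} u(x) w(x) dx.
g(x) = x^2 - 8*x/5 + 2

The best approximation g ∈ W is the orthogonal projection of f onto W. Writing g = a_0 + a_1 x + a_2 x^2, the coefficients solve the normal equations G · a = b where
  G_{ij} = <φ_i, φ_j> and b_i = <f, φ_i>, with φ_0 = 1, φ_1 = x, φ_2 = x^2.
G =
  [2, 0, 2/3]
  [0, 2/3, 0]
  [2/3, 0, 2/5],
b = (14/3, -16/15, 26/15).
Solving gives a_0 = 2, a_1 = -8/5, a_2 = 1, so
  g(x) = x^2 - 8*x/5 + 2.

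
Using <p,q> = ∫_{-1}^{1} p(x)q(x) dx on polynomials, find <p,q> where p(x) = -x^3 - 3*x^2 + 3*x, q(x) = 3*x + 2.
<p,q> = 4/5

Expand the product: p(x)·q(x) = -3*x^4 - 11*x^3 + 3*x^2 + 6*x.
∫_{-1}^{1} of each monomial x^k gives [2/(k+1) if k even, 0 if k odd]. Integrating term-by-term (or equivalently evaluating the antiderivative F(x) = -3*x^5/5 - 11*x^4/4 + x^3 + 3*x^2 at the endpoints):
  F(1) − F(−1) = 13/20 − (-3/20) = 4/5.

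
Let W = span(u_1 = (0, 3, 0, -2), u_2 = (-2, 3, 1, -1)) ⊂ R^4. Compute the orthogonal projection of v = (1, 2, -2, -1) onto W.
proj_W(v) = (49/37, 57/37, -49/74, -125/74)

Set up U = [u_1 | ... | u_2] ∈ R^(4×2). The projector onto W = col(U) is P = U (U^T U)^(-1) U^T.
Compute U^T U =
  [13, 11]
  [11, 15],
and U^T v = (8, 3).
Solve U^T U · c = U^T v for the coefficients: c = (87/74, -49/74). The projection is proj_W(v) = U c.
Check: (v - proj_W(v)) · u_1 = 0  (should be 0).
Check: (v - proj_W(v)) · u_2 = 0  (should be 0).
Result: proj_W(v) = (49/37, 57/37, -49/74, -125/74).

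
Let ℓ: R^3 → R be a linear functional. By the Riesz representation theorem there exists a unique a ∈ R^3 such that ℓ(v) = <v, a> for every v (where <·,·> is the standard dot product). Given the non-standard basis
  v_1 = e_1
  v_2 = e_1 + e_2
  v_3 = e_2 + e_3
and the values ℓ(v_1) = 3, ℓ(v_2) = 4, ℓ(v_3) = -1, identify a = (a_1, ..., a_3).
a = (3, 1, -2)

Write a = (a_1, ..., a_3) in the standard basis. For each basis vector v_i, ℓ(v_i) = <v_i, a> is a linear equation in the a_j's. Collect the n equations into a matrix system V a = ℓ, where row i of V is v_i (expressed in the standard basis). Since V is invertible (lower-triangular with 1s on the diagonal, up to permutation), solve by back-substitution:
  V =
[[1, 0, 0],
 [1, 1, 0],
 [0, 1, 1]]
  V a = (3, 4, -1)
Solving gives a = (3, 1, -2).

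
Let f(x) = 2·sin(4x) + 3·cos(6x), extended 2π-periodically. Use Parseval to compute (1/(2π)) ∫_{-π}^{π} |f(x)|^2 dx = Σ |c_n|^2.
Σ |c_n|^2 = 13/2

Expand |f|^2 and use orthogonality of {sin(nx), cos(mx)} on [-π, π]:
  ∫_{-π}^{π} sin(nx)^2 dx = π, ∫ cos(mx)^2 dx = π, and cross terms integrate to 0.
So ∫_{-π}^{π} f(x)^2 dx = 2^2 · π + 3^2 · π = (4 + 9)π.
Divide by 2π: (4 + 9)/2 = 13/2.
By Parseval, this equals Σ |c_n|^2.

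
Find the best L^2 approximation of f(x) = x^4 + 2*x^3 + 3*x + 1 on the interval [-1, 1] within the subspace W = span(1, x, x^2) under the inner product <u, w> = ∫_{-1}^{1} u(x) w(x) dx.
g(x) = 6*x^2/7 + 21*x/5 + 32/35

The best approximation g ∈ W is the orthogonal projection of f onto W. Writing g = a_0 + a_1 x + a_2 x^2, the coefficients solve the normal equations G · a = b where
  G_{ij} = <φ_i, φ_j> and b_i = <f, φ_i>, with φ_0 = 1, φ_1 = x, φ_2 = x^2.
G =
  [2, 0, 2/3]
  [0, 2/3, 0]
  [2/3, 0, 2/5],
b = (12/5, 14/5, 20/21).
Solving gives a_0 = 32/35, a_1 = 21/5, a_2 = 6/7, so
  g(x) = 6*x^2/7 + 21*x/5 + 32/35.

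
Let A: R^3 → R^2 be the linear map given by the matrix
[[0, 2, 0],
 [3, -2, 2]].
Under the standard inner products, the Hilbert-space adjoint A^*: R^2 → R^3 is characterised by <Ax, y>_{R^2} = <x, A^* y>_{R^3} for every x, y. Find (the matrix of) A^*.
A^* = A^T =
[[0, 3],
 [2, -2],
 [0, 2]]

For real matrices with standard dot products, the defining identity <Ax, y> = <x, A^* y> gives (Ax)^T y = x^T (A^*) y, i.e. x^T A^T y = x^T (A^*) y. Since this holds for all x, y, we must have A^* = A^T. Therefore
A^* =
[[0, 3],
 [2, -2],
 [0, 2]].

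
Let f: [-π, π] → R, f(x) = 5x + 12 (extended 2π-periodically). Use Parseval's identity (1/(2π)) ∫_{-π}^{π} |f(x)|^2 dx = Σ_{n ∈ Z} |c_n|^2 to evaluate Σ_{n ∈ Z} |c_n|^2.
Σ |c_n|^2 = 25π^2/3 + 144

Expand and integrate term by term over [-π, π]:
  ∫ (5x)^2 dx = 25·(2π^3/3); ∫ 2·5·(12)·x dx = 0 (odd integrand); ∫ 12^2 dx = 144·2π.
So (1/(2π)) ∫_{-π}^{π} (5x + 12)^2 dx = 25π^2/3 + 144 = 25π^2/3 + 144.
Parseval ⇒ Σ |c_n|^2 = 25π^2/3 + 144.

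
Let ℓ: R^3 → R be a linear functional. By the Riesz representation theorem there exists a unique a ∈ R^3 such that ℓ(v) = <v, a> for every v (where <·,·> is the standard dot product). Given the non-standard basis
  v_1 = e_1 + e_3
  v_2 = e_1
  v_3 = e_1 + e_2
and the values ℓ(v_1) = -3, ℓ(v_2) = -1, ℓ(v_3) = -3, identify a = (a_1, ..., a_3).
a = (-1, -2, -2)

Write a = (a_1, ..., a_3) in the standard basis. For each basis vector v_i, ℓ(v_i) = <v_i, a> is a linear equation in the a_j's. Collect the n equations into a matrix system V a = ℓ, where row i of V is v_i (expressed in the standard basis). Since V is invertible (lower-triangular with 1s on the diagonal, up to permutation), solve by back-substitution:
  V =
[[1, 0, 1],
 [1, 0, 0],
 [1, 1, 0]]
  V a = (-3, -1, -3)
Solving gives a = (-1, -2, -2).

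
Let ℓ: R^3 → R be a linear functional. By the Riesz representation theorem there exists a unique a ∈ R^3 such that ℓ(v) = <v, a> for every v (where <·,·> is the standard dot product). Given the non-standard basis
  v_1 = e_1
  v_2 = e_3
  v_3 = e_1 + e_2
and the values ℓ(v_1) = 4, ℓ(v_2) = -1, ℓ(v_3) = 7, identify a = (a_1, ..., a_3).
a = (4, 3, -1)

Write a = (a_1, ..., a_3) in the standard basis. For each basis vector v_i, ℓ(v_i) = <v_i, a> is a linear equation in the a_j's. Collect the n equations into a matrix system V a = ℓ, where row i of V is v_i (expressed in the standard basis). Since V is invertible (lower-triangular with 1s on the diagonal, up to permutation), solve by back-substitution:
  V =
[[1, 0, 0],
 [0, 0, 1],
 [1, 1, 0]]
  V a = (4, -1, 7)
Solving gives a = (4, 3, -1).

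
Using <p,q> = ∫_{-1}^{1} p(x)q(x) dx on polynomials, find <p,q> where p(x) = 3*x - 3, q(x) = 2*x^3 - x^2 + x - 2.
<p,q> = 92/5

Expand the product: p(x)·q(x) = 6*x^4 - 9*x^3 + 6*x^2 - 9*x + 6.
∫_{-1}^{1} of each monomial x^k gives [2/(k+1) if k even, 0 if k odd]. Integrating term-by-term (or equivalently evaluating the antiderivative F(x) = 6*x^5/5 - 9*x^4/4 + 2*x^3 - 9*x^2/2 + 6*x at the endpoints):
  F(1) − F(−1) = 49/20 − (-319/20) = 92/5.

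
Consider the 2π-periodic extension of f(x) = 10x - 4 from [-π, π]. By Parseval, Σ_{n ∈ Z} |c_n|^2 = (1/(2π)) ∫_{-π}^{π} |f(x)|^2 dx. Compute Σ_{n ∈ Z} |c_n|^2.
Σ |c_n|^2 = 100π^2/3 + 16

Expand and integrate term by term over [-π, π]:
  ∫ (10x)^2 dx = 100·(2π^3/3); ∫ 2·10·(-4)·x dx = 0 (odd integrand); ∫ (-4)^2 dx = 16·2π.
So (1/(2π)) ∫_{-π}^{π} (10x - 4)^2 dx = 100π^2/3 + 16 = 100π^2/3 + 16.
Parseval ⇒ Σ |c_n|^2 = 100π^2/3 + 16.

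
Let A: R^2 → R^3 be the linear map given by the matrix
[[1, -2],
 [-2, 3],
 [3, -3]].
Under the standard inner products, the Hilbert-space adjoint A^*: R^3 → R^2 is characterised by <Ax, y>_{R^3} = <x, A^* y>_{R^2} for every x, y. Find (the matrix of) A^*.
A^* = A^T =
[[1, -2, 3],
 [-2, 3, -3]]

For real matrices with standard dot products, the defining identity <Ax, y> = <x, A^* y> gives (Ax)^T y = x^T (A^*) y, i.e. x^T A^T y = x^T (A^*) y. Since this holds for all x, y, we must have A^* = A^T. Therefore
A^* =
[[1, -2, 3],
 [-2, 3, -3]].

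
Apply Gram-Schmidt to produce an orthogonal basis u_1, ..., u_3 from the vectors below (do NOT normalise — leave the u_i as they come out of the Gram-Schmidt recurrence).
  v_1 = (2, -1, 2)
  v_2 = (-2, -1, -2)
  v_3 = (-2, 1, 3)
Orthogonal basis:
  u_1 = (2, -1, 2)
  u_2 = (-4/9, -16/9, -4/9)
  u_3 = (-5/2, 0, 5/2)

Apply the Gram-Schmidt recurrence
  u_1 = v_1
  u_i = v_i − Σ_{j<i} ((v_i · u_j) / (u_j · u_j)) · u_j.

Step by step this gives:
  u_1 = (2, -1, 2)
  u_2 = (-4/9, -16/9, -4/9)
  u_3 = (-5/2, 0, 5/2)

Orthogonality check:
  u_2 · u_1 = 0 (should be 0)
  u_3 · u_1 = 0 (should be 0)
  u_3 · u_2 = 0 (should be 0)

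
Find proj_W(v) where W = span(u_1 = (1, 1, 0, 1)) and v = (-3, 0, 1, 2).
proj_W(v) = (-1/3, -1/3, 0, -1/3)

Set up U = [u_1 | ... | u_1] ∈ R^(4×1). The projector onto W = col(U) is P = U (U^T U)^(-1) U^T.
Compute U^T U =
  [3],
and U^T v = (-1).
Solve U^T U · c = U^T v for the coefficients: c = (-1/3). The projection is proj_W(v) = U c.
Check: (v - proj_W(v)) · u_1 = 0  (should be 0).
Result: proj_W(v) = (-1/3, -1/3, 0, -1/3).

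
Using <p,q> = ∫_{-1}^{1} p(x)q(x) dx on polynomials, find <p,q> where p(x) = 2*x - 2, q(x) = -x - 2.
<p,q> = 20/3

Expand the product: p(x)·q(x) = -2*x^2 - 2*x + 4.
∫_{-1}^{1} of each monomial x^k gives [2/(k+1) if k even, 0 if k odd]. Integrating term-by-term (or equivalently evaluating the antiderivative F(x) = -2*x^3/3 - x^2 + 4*x at the endpoints):
  F(1) − F(−1) = 7/3 − (-13/3) = 20/3.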